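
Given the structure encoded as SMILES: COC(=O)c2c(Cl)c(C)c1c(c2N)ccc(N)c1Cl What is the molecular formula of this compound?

Walk through each heavy atom and fill implicit hydrogens from standard valence (C 4, N 3, O 2, S 2, halogen 1); for lowercase aromatic atoms, an aromatic c carries 1 H when it has two neighbours and 0 H with three, and aromatic n carries 0 H:
  atom 1: C, bond orders sum to 1 (valence 4) → 3 H
  atom 2: O, bond orders sum to 2 (valence 2) → 0 H
  atom 3: C, bond orders sum to 4 (valence 4) → 0 H
  atom 4: O, bond orders sum to 2 (valence 2) → 0 H
  atom 5: aromatic c, 3 neighbours → 0 H
  atom 6: aromatic c, 3 neighbours → 0 H
  atom 7: Cl (halogen, monovalent) → 0 H
  atom 8: aromatic c, 3 neighbours → 0 H
  atom 9: C, bond orders sum to 1 (valence 4) → 3 H
  atom 10: aromatic c, 3 neighbours → 0 H
  atom 11: aromatic c, 3 neighbours → 0 H
  atom 12: aromatic c, 3 neighbours → 0 H
  atom 13: N, bond orders sum to 1 (valence 3) → 2 H
  atom 14: aromatic c, 2 neighbours → 1 H
  atom 15: aromatic c, 2 neighbours → 1 H
  atom 16: aromatic c, 3 neighbours → 0 H
  atom 17: N, bond orders sum to 1 (valence 3) → 2 H
  atom 18: aromatic c, 3 neighbours → 0 H
  atom 19: Cl (halogen, monovalent) → 0 H
Totals → C:13, H:12, Cl:2, N:2, O:2.
In Hill order: C13H12Cl2N2O2.

C13H12Cl2N2O2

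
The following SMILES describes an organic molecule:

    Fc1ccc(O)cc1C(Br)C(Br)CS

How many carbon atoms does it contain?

Count every carbon token in the SMILES (each C, including those in ring-closure positions and inside branches).
Carbon count: 9.

9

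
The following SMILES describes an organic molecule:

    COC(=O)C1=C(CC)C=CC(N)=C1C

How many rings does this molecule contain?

1

In SMILES, each pair of matching ring-closure digits denotes one ring-closing bond; the number of such bonds equals the number of independent rings.
Ring-closure bonds here: 1.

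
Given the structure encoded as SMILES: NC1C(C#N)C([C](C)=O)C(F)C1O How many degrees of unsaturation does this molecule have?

Molecular formula: C8H11FN2O2.
DoU = (2C + 2 + N − H − X) / 2, where X is the halogen count and O/S are ignored.
    = (2·8 + 2 + 2 − 11 − 1) / 2 = 8 / 2 = 4.

4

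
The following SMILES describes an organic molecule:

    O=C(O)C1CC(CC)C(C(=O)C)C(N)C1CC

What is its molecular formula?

C13H23NO3

Walk through each heavy atom and fill implicit hydrogens from standard valence (C 4, N 3, O 2, S 2, halogen 1):
  atom 1: O, bond orders sum to 2 (valence 2) → 0 H
  atom 2: C, bond orders sum to 4 (valence 4) → 0 H
  atom 3: O, bond orders sum to 1 (valence 2) → 1 H
  atom 4: C, bond orders sum to 3 (valence 4) → 1 H
  atom 5: C, bond orders sum to 2 (valence 4) → 2 H
  atom 6: C, bond orders sum to 3 (valence 4) → 1 H
  atom 7: C, bond orders sum to 2 (valence 4) → 2 H
  atom 8: C, bond orders sum to 1 (valence 4) → 3 H
  atom 9: C, bond orders sum to 3 (valence 4) → 1 H
  atom 10: C, bond orders sum to 4 (valence 4) → 0 H
  atom 11: O, bond orders sum to 2 (valence 2) → 0 H
  atom 12: C, bond orders sum to 1 (valence 4) → 3 H
  atom 13: C, bond orders sum to 3 (valence 4) → 1 H
  atom 14: N, bond orders sum to 1 (valence 3) → 2 H
  atom 15: C, bond orders sum to 3 (valence 4) → 1 H
  atom 16: C, bond orders sum to 2 (valence 4) → 2 H
  atom 17: C, bond orders sum to 1 (valence 4) → 3 H
Totals → C:13, H:23, N:1, O:3.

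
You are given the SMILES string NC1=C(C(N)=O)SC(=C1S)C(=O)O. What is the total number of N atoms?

Scan the SMILES for N atoms (remember two-letter symbols like Cl and Br are single atoms).
Nitrogen count: 2.

2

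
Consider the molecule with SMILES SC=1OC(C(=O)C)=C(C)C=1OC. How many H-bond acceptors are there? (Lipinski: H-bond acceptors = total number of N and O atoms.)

N atoms: 0; O atoms: 3.
Lipinski HBA = 0 + 3 = 3.

3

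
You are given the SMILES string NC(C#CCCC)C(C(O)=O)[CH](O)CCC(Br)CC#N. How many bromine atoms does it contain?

1

Scan the SMILES for Br atoms (remember two-letter symbols like Cl and Br are single atoms).
Bromine count: 1.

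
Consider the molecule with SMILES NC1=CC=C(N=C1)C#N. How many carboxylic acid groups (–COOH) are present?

0

Scan the SMILES for the carboxylic acid motif — none present.
Groups that are present: 1 nitrile, 1 primary amine.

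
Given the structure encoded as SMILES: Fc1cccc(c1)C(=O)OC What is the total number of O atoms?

2

Scan the SMILES for O atoms (remember two-letter symbols like Cl and Br are single atoms).
Oxygen count: 2.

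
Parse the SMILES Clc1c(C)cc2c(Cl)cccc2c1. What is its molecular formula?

C11H8Cl2

Walk through each heavy atom and fill implicit hydrogens from standard valence (C 4, N 3, O 2, S 2, halogen 1); for lowercase aromatic atoms, an aromatic c carries 1 H when it has two neighbours and 0 H with three, and aromatic n carries 0 H:
  atom 1: Cl (halogen, monovalent) → 0 H
  atom 2: aromatic c, 3 neighbours → 0 H
  atom 3: aromatic c, 3 neighbours → 0 H
  atom 4: C, bond orders sum to 1 (valence 4) → 3 H
  atom 5: aromatic c, 2 neighbours → 1 H
  atom 6: aromatic c, 3 neighbours → 0 H
  atom 7: aromatic c, 3 neighbours → 0 H
  atom 8: Cl (halogen, monovalent) → 0 H
  atom 9: aromatic c, 2 neighbours → 1 H
  atom 10: aromatic c, 2 neighbours → 1 H
  atom 11: aromatic c, 2 neighbours → 1 H
  atom 12: aromatic c, 3 neighbours → 0 H
  atom 13: aromatic c, 2 neighbours → 1 H
Totals → C:11, H:8, Cl:2.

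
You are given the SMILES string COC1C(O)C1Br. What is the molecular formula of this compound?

Walk through each heavy atom and fill implicit hydrogens from standard valence (C 4, N 3, O 2, S 2, halogen 1):
  atom 1: C, bond orders sum to 1 (valence 4) → 3 H
  atom 2: O, bond orders sum to 2 (valence 2) → 0 H
  atom 3: C, bond orders sum to 3 (valence 4) → 1 H
  atom 4: C, bond orders sum to 3 (valence 4) → 1 H
  atom 5: O, bond orders sum to 1 (valence 2) → 1 H
  atom 6: C, bond orders sum to 3 (valence 4) → 1 H
  atom 7: Br (halogen, monovalent) → 0 H
Totals → C:4, H:7, Br:1, O:2.

C4H7BrO2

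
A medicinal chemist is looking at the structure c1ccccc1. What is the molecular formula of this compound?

C6H6

Walk through each heavy atom and fill implicit hydrogens from standard valence (C 4, N 3, O 2, S 2, halogen 1); for lowercase aromatic atoms, an aromatic c carries 1 H when it has two neighbours and 0 H with three, and aromatic n carries 0 H:
  atom 1: aromatic c, 2 neighbours → 1 H
  atom 2: aromatic c, 2 neighbours → 1 H
  atom 3: aromatic c, 2 neighbours → 1 H
  atom 4: aromatic c, 2 neighbours → 1 H
  atom 5: aromatic c, 2 neighbours → 1 H
  atom 6: aromatic c, 2 neighbours → 1 H
Totals → C:6, H:6.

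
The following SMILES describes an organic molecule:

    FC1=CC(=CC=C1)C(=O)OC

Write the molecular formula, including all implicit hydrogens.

C8H7FO2

Walk through each heavy atom and fill implicit hydrogens from standard valence (C 4, N 3, O 2, S 2, halogen 1):
  atom 1: F (halogen, monovalent) → 0 H
  atom 2: C, bond orders sum to 4 (valence 4) → 0 H
  atom 3: C, bond orders sum to 3 (valence 4) → 1 H
  atom 4: C, bond orders sum to 4 (valence 4) → 0 H
  atom 5: C, bond orders sum to 3 (valence 4) → 1 H
  atom 6: C, bond orders sum to 3 (valence 4) → 1 H
  atom 7: C, bond orders sum to 3 (valence 4) → 1 H
  atom 8: C, bond orders sum to 4 (valence 4) → 0 H
  atom 9: O, bond orders sum to 2 (valence 2) → 0 H
  atom 10: O, bond orders sum to 2 (valence 2) → 0 H
  atom 11: C, bond orders sum to 1 (valence 4) → 3 H
Totals → C:8, H:7, F:1, O:2.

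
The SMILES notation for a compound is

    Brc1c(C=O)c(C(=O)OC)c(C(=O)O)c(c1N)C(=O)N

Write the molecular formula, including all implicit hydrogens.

Walk through each heavy atom and fill implicit hydrogens from standard valence (C 4, N 3, O 2, S 2, halogen 1); for lowercase aromatic atoms, an aromatic c carries 1 H when it has two neighbours and 0 H with three, and aromatic n carries 0 H:
  atom 1: Br (halogen, monovalent) → 0 H
  atom 2: aromatic c, 3 neighbours → 0 H
  atom 3: aromatic c, 3 neighbours → 0 H
  atom 4: C, bond orders sum to 3 (valence 4) → 1 H
  atom 5: O, bond orders sum to 2 (valence 2) → 0 H
  atom 6: aromatic c, 3 neighbours → 0 H
  atom 7: C, bond orders sum to 4 (valence 4) → 0 H
  atom 8: O, bond orders sum to 2 (valence 2) → 0 H
  atom 9: O, bond orders sum to 2 (valence 2) → 0 H
  atom 10: C, bond orders sum to 1 (valence 4) → 3 H
  atom 11: aromatic c, 3 neighbours → 0 H
  atom 12: C, bond orders sum to 4 (valence 4) → 0 H
  atom 13: O, bond orders sum to 2 (valence 2) → 0 H
  atom 14: O, bond orders sum to 1 (valence 2) → 1 H
  atom 15: aromatic c, 3 neighbours → 0 H
  atom 16: aromatic c, 3 neighbours → 0 H
  atom 17: N, bond orders sum to 1 (valence 3) → 2 H
  atom 18: C, bond orders sum to 4 (valence 4) → 0 H
  atom 19: O, bond orders sum to 2 (valence 2) → 0 H
  atom 20: N, bond orders sum to 1 (valence 3) → 2 H
Totals → C:11, H:9, Br:1, N:2, O:6.

C11H9BrN2O6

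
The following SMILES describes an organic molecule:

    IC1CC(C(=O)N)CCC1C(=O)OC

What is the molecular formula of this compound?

C9H14INO3

Walk through each heavy atom and fill implicit hydrogens from standard valence (C 4, N 3, O 2, S 2, halogen 1):
  atom 1: I (halogen, monovalent) → 0 H
  atom 2: C, bond orders sum to 3 (valence 4) → 1 H
  atom 3: C, bond orders sum to 2 (valence 4) → 2 H
  atom 4: C, bond orders sum to 3 (valence 4) → 1 H
  atom 5: C, bond orders sum to 4 (valence 4) → 0 H
  atom 6: O, bond orders sum to 2 (valence 2) → 0 H
  atom 7: N, bond orders sum to 1 (valence 3) → 2 H
  atom 8: C, bond orders sum to 2 (valence 4) → 2 H
  atom 9: C, bond orders sum to 2 (valence 4) → 2 H
  atom 10: C, bond orders sum to 3 (valence 4) → 1 H
  atom 11: C, bond orders sum to 4 (valence 4) → 0 H
  atom 12: O, bond orders sum to 2 (valence 2) → 0 H
  atom 13: O, bond orders sum to 2 (valence 2) → 0 H
  atom 14: C, bond orders sum to 1 (valence 4) → 3 H
Totals → C:9, H:14, I:1, N:1, O:3.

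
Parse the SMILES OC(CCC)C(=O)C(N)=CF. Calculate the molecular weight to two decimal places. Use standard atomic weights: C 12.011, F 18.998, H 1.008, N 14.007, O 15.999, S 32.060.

First, the molecular formula is C7H12FNO2 (counting implicit H from valence).
  C: 7 × 12.011 = 84.077
  F: 1 × 18.998 = 18.998
  H: 12 × 1.008 = 12.096
  N: 1 × 14.007 = 14.007
  O: 2 × 15.999 = 31.998
Sum: 7×12.011 + 1×18.998 + 12×1.008 + 1×14.007 + 2×15.999 = 161.176 → 161.18 g/mol.

161.18 g/mol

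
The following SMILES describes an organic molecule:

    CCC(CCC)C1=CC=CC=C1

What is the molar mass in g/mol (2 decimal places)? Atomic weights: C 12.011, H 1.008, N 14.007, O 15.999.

First, the molecular formula is C12H18 (counting implicit H from valence).
  C: 12 × 12.011 = 144.132
  H: 18 × 1.008 = 18.144
Sum: 12×12.011 + 18×1.008 = 162.276 → 162.28 g/mol.

162.28 g/mol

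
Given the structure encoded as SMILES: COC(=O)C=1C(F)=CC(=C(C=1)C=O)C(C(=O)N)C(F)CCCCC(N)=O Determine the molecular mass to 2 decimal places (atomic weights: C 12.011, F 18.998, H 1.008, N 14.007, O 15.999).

370.35 g/mol

First, the molecular formula is C17H20F2N2O5 (counting implicit H from valence).
  C: 17 × 12.011 = 204.187
  F: 2 × 18.998 = 37.996
  H: 20 × 1.008 = 20.160
  N: 2 × 14.007 = 28.014
  O: 5 × 15.999 = 79.995
Sum: 17×12.011 + 2×18.998 + 20×1.008 + 2×14.007 + 5×15.999 = 370.352 → 370.35 g/mol.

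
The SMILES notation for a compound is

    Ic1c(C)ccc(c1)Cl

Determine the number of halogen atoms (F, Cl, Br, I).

Halogen atoms appear at heavy-atom positions 1, 9 (1×Cl, 1×I).
Halogen count: 2.

2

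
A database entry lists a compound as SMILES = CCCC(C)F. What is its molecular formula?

C5H11F

Walk through each heavy atom and fill implicit hydrogens from standard valence (C 4, N 3, O 2, S 2, halogen 1):
  atom 1: C, bond orders sum to 1 (valence 4) → 3 H
  atom 2: C, bond orders sum to 2 (valence 4) → 2 H
  atom 3: C, bond orders sum to 2 (valence 4) → 2 H
  atom 4: C, bond orders sum to 3 (valence 4) → 1 H
  atom 5: C, bond orders sum to 1 (valence 4) → 3 H
  atom 6: F (halogen, monovalent) → 0 H
Totals → C:5, H:11, F:1.
In Hill order: C5H11F.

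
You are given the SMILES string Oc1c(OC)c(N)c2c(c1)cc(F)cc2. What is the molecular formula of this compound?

C11H10FNO2

Walk through each heavy atom and fill implicit hydrogens from standard valence (C 4, N 3, O 2, S 2, halogen 1); for lowercase aromatic atoms, an aromatic c carries 1 H when it has two neighbours and 0 H with three, and aromatic n carries 0 H:
  atom 1: O, bond orders sum to 1 (valence 2) → 1 H
  atom 2: aromatic c, 3 neighbours → 0 H
  atom 3: aromatic c, 3 neighbours → 0 H
  atom 4: O, bond orders sum to 2 (valence 2) → 0 H
  atom 5: C, bond orders sum to 1 (valence 4) → 3 H
  atom 6: aromatic c, 3 neighbours → 0 H
  atom 7: N, bond orders sum to 1 (valence 3) → 2 H
  atom 8: aromatic c, 3 neighbours → 0 H
  atom 9: aromatic c, 3 neighbours → 0 H
  atom 10: aromatic c, 2 neighbours → 1 H
  atom 11: aromatic c, 2 neighbours → 1 H
  atom 12: aromatic c, 3 neighbours → 0 H
  atom 13: F (halogen, monovalent) → 0 H
  atom 14: aromatic c, 2 neighbours → 1 H
  atom 15: aromatic c, 2 neighbours → 1 H
Totals → C:11, H:10, F:1, N:1, O:2.
In Hill order: C11H10FNO2.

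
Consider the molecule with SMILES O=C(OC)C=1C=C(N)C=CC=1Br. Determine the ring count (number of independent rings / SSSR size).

1

In SMILES, each pair of matching ring-closure digits denotes one ring-closing bond; the number of such bonds equals the number of independent rings.
Ring-closure bonds here: 1.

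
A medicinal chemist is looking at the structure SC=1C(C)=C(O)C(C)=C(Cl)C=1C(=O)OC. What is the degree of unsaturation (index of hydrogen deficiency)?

5

Degree of unsaturation = (number of rings) + (number of π bonds).
Ring closures in the SMILES: 1.
π bonds: 4 double bonds (each 1 DoU) → 4 DoU from unsaturation.
Total DoU = 1 + 4 = 5.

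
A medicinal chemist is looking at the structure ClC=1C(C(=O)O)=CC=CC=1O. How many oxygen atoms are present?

3

Scan the SMILES for O atoms (remember two-letter symbols like Cl and Br are single atoms).
Oxygen count: 3.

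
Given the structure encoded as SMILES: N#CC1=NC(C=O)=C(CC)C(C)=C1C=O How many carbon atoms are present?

11

Count every carbon token in the SMILES (each C, including those in ring-closure positions and inside branches).
Carbon count: 11.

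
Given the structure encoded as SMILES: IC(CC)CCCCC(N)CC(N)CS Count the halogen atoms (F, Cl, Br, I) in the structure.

1

Halogen atoms appear at heavy-atom position 1 (1×I).
Other groups present: 2 primary amine, 1 thiol.
Halogen count: 1.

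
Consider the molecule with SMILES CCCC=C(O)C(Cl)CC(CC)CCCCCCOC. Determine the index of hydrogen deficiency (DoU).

Degree of unsaturation = (number of rings) + (number of π bonds).
Ring closures in the SMILES: 0.
π bonds: 1 double bond (each 1 DoU) → 1 DoU from unsaturation.
Total DoU = 0 + 1 = 1.

1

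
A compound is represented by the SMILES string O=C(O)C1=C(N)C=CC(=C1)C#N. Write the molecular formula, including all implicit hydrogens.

C8H6N2O2

Walk through each heavy atom and fill implicit hydrogens from standard valence (C 4, N 3, O 2, S 2, halogen 1):
  atom 1: O, bond orders sum to 2 (valence 2) → 0 H
  atom 2: C, bond orders sum to 4 (valence 4) → 0 H
  atom 3: O, bond orders sum to 1 (valence 2) → 1 H
  atom 4: C, bond orders sum to 4 (valence 4) → 0 H
  atom 5: C, bond orders sum to 4 (valence 4) → 0 H
  atom 6: N, bond orders sum to 1 (valence 3) → 2 H
  atom 7: C, bond orders sum to 3 (valence 4) → 1 H
  atom 8: C, bond orders sum to 3 (valence 4) → 1 H
  atom 9: C, bond orders sum to 4 (valence 4) → 0 H
  atom 10: C, bond orders sum to 3 (valence 4) → 1 H
  atom 11: C, bond orders sum to 4 (valence 4) → 0 H
  atom 12: N, bond orders sum to 3 (valence 3) → 0 H
Totals → C:8, H:6, N:2, O:2.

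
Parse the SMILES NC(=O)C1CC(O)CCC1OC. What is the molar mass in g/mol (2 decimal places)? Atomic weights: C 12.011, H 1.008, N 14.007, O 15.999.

First, the molecular formula is C8H15NO3 (counting implicit H from valence).
  C: 8 × 12.011 = 96.088
  H: 15 × 1.008 = 15.120
  N: 1 × 14.007 = 14.007
  O: 3 × 15.999 = 47.997
Sum: 8×12.011 + 15×1.008 + 1×14.007 + 3×15.999 = 173.212 → 173.21 g/mol.

173.21 g/mol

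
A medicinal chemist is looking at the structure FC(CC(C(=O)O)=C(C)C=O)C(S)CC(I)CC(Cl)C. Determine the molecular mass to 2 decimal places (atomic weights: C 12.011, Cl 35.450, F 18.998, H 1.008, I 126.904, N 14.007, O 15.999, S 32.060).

First, the molecular formula is C13H19ClFIO3S (counting implicit H from valence).
  C: 13 × 12.011 = 156.143
  Cl: 1 × 35.450 = 35.450
  F: 1 × 18.998 = 18.998
  H: 19 × 1.008 = 19.152
  I: 1 × 126.904 = 126.904
  O: 3 × 15.999 = 47.997
  S: 1 × 32.060 = 32.060
Sum: 13×12.011 + 1×35.450 + 1×18.998 + 19×1.008 + 1×126.904 + 3×15.999 + 1×32.060 = 436.704 → 436.70 g/mol.

436.70 g/mol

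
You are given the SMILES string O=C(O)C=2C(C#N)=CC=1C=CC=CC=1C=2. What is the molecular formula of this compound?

Walk through each heavy atom and fill implicit hydrogens from standard valence (C 4, N 3, O 2, S 2, halogen 1):
  atom 1: O, bond orders sum to 2 (valence 2) → 0 H
  atom 2: C, bond orders sum to 4 (valence 4) → 0 H
  atom 3: O, bond orders sum to 1 (valence 2) → 1 H
  atom 4: C, bond orders sum to 4 (valence 4) → 0 H
  atom 5: C, bond orders sum to 4 (valence 4) → 0 H
  atom 6: C, bond orders sum to 4 (valence 4) → 0 H
  atom 7: N, bond orders sum to 3 (valence 3) → 0 H
  atom 8: C, bond orders sum to 3 (valence 4) → 1 H
  atom 9: C, bond orders sum to 4 (valence 4) → 0 H
  atom 10: C, bond orders sum to 3 (valence 4) → 1 H
  atom 11: C, bond orders sum to 3 (valence 4) → 1 H
  atom 12: C, bond orders sum to 3 (valence 4) → 1 H
  atom 13: C, bond orders sum to 3 (valence 4) → 1 H
  atom 14: C, bond orders sum to 4 (valence 4) → 0 H
  atom 15: C, bond orders sum to 3 (valence 4) → 1 H
Totals → C:12, H:7, N:1, O:2.
In Hill order: C12H7NO2.

C12H7NO2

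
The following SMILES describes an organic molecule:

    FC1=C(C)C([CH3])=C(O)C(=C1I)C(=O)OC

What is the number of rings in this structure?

1

In SMILES, each pair of matching ring-closure digits denotes one ring-closing bond; the number of such bonds equals the number of independent rings.
Ring-closure bonds here: 1.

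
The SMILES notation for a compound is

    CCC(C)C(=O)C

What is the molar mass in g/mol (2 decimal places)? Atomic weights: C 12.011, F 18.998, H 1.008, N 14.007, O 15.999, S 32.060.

First, the molecular formula is C6H12O (counting implicit H from valence).
  C: 6 × 12.011 = 72.066
  H: 12 × 1.008 = 12.096
  O: 1 × 15.999 = 15.999
Sum: 6×12.011 + 12×1.008 + 1×15.999 = 100.161 → 100.16 g/mol.

100.16 g/mol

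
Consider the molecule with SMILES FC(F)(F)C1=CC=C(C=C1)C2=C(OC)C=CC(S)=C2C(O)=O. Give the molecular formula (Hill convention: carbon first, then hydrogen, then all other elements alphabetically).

C15H11F3O3S

Walk through each heavy atom and fill implicit hydrogens from standard valence (C 4, N 3, O 2, S 2, halogen 1):
  atom 1: F (halogen, monovalent) → 0 H
  atom 2: C, bond orders sum to 4 (valence 4) → 0 H
  atom 3: F (halogen, monovalent) → 0 H
  atom 4: F (halogen, monovalent) → 0 H
  atom 5: C, bond orders sum to 4 (valence 4) → 0 H
  atom 6: C, bond orders sum to 3 (valence 4) → 1 H
  atom 7: C, bond orders sum to 3 (valence 4) → 1 H
  atom 8: C, bond orders sum to 4 (valence 4) → 0 H
  atom 9: C, bond orders sum to 3 (valence 4) → 1 H
  atom 10: C, bond orders sum to 3 (valence 4) → 1 H
  atom 11: C, bond orders sum to 4 (valence 4) → 0 H
  atom 12: C, bond orders sum to 4 (valence 4) → 0 H
  atom 13: O, bond orders sum to 2 (valence 2) → 0 H
  atom 14: C, bond orders sum to 1 (valence 4) → 3 H
  atom 15: C, bond orders sum to 3 (valence 4) → 1 H
  atom 16: C, bond orders sum to 3 (valence 4) → 1 H
  atom 17: C, bond orders sum to 4 (valence 4) → 0 H
  atom 18: S, bond orders sum to 1 (valence 2) → 1 H
  atom 19: C, bond orders sum to 4 (valence 4) → 0 H
  atom 20: C, bond orders sum to 4 (valence 4) → 0 H
  atom 21: O, bond orders sum to 1 (valence 2) → 1 H
  atom 22: O, bond orders sum to 2 (valence 2) → 0 H
Totals → C:15, H:11, F:3, O:3, S:1.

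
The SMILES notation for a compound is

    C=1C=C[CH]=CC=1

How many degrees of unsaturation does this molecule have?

Degree of unsaturation = (number of rings) + (number of π bonds).
Ring closures in the SMILES: 1.
π bonds: 3 double bonds (each 1 DoU) → 3 DoU from unsaturation.
Total DoU = 1 + 3 = 4.

4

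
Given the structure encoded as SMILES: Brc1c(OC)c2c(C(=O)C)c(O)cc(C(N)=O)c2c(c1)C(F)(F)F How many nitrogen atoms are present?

Scan the SMILES for N atoms (remember two-letter symbols like Cl and Br are single atoms).
Nitrogen count: 1.

1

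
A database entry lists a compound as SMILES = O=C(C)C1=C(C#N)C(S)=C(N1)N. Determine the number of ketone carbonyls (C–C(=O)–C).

The ketone motif appears at heavy-atom position 2 in the SMILES.
Other groups present: 1 nitrile, 1 primary amine, 1 thiol.
Ketone count: 1.

1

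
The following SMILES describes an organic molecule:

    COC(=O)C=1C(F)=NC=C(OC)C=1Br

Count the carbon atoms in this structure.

8

Count every carbon token in the SMILES (each C, including those in ring-closure positions and inside branches).
Carbon count: 8.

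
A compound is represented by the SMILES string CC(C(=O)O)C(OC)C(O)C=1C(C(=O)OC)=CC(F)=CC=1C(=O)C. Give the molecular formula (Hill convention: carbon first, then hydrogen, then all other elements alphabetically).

C16H19FO7

Walk through each heavy atom and fill implicit hydrogens from standard valence (C 4, N 3, O 2, S 2, halogen 1):
  atom 1: C, bond orders sum to 1 (valence 4) → 3 H
  atom 2: C, bond orders sum to 3 (valence 4) → 1 H
  atom 3: C, bond orders sum to 4 (valence 4) → 0 H
  atom 4: O, bond orders sum to 2 (valence 2) → 0 H
  atom 5: O, bond orders sum to 1 (valence 2) → 1 H
  atom 6: C, bond orders sum to 3 (valence 4) → 1 H
  atom 7: O, bond orders sum to 2 (valence 2) → 0 H
  atom 8: C, bond orders sum to 1 (valence 4) → 3 H
  atom 9: C, bond orders sum to 3 (valence 4) → 1 H
  atom 10: O, bond orders sum to 1 (valence 2) → 1 H
  atom 11: C, bond orders sum to 4 (valence 4) → 0 H
  atom 12: C, bond orders sum to 4 (valence 4) → 0 H
  atom 13: C, bond orders sum to 4 (valence 4) → 0 H
  atom 14: O, bond orders sum to 2 (valence 2) → 0 H
  atom 15: O, bond orders sum to 2 (valence 2) → 0 H
  atom 16: C, bond orders sum to 1 (valence 4) → 3 H
  atom 17: C, bond orders sum to 3 (valence 4) → 1 H
  atom 18: C, bond orders sum to 4 (valence 4) → 0 H
  atom 19: F (halogen, monovalent) → 0 H
  atom 20: C, bond orders sum to 3 (valence 4) → 1 H
  atom 21: C, bond orders sum to 4 (valence 4) → 0 H
  atom 22: C, bond orders sum to 4 (valence 4) → 0 H
  atom 23: O, bond orders sum to 2 (valence 2) → 0 H
  atom 24: C, bond orders sum to 1 (valence 4) → 3 H
Totals → C:16, H:19, F:1, O:7.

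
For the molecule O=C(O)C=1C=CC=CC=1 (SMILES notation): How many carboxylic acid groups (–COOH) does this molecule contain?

1

The carboxylic acid motif appears at heavy-atom position 2 in the SMILES.
Carboxylic acid count: 1.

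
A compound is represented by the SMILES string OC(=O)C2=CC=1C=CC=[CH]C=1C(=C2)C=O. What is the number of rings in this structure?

2

In SMILES, each pair of matching ring-closure digits denotes one ring-closing bond; the number of such bonds equals the number of independent rings.
Ring-closure bonds here: 2.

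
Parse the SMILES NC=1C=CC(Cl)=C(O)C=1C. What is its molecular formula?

Walk through each heavy atom and fill implicit hydrogens from standard valence (C 4, N 3, O 2, S 2, halogen 1):
  atom 1: N, bond orders sum to 1 (valence 3) → 2 H
  atom 2: C, bond orders sum to 4 (valence 4) → 0 H
  atom 3: C, bond orders sum to 3 (valence 4) → 1 H
  atom 4: C, bond orders sum to 3 (valence 4) → 1 H
  atom 5: C, bond orders sum to 4 (valence 4) → 0 H
  atom 6: Cl (halogen, monovalent) → 0 H
  atom 7: C, bond orders sum to 4 (valence 4) → 0 H
  atom 8: O, bond orders sum to 1 (valence 2) → 1 H
  atom 9: C, bond orders sum to 4 (valence 4) → 0 H
  atom 10: C, bond orders sum to 1 (valence 4) → 3 H
Totals → C:7, H:8, Cl:1, N:1, O:1.
In Hill order: C7H8ClNO.

C7H8ClNO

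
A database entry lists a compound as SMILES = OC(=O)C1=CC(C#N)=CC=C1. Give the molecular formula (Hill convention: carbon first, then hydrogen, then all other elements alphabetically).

Walk through each heavy atom and fill implicit hydrogens from standard valence (C 4, N 3, O 2, S 2, halogen 1):
  atom 1: O, bond orders sum to 1 (valence 2) → 1 H
  atom 2: C, bond orders sum to 4 (valence 4) → 0 H
  atom 3: O, bond orders sum to 2 (valence 2) → 0 H
  atom 4: C, bond orders sum to 4 (valence 4) → 0 H
  atom 5: C, bond orders sum to 3 (valence 4) → 1 H
  atom 6: C, bond orders sum to 4 (valence 4) → 0 H
  atom 7: C, bond orders sum to 4 (valence 4) → 0 H
  atom 8: N, bond orders sum to 3 (valence 3) → 0 H
  atom 9: C, bond orders sum to 3 (valence 4) → 1 H
  atom 10: C, bond orders sum to 3 (valence 4) → 1 H
  atom 11: C, bond orders sum to 3 (valence 4) → 1 H
Totals → C:8, H:5, N:1, O:2.
In Hill order: C8H5NO2.

C8H5NO2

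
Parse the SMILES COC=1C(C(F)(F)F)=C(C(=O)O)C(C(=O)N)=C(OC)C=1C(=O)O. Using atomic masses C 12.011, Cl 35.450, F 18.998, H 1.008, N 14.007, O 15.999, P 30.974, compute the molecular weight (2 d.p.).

First, the molecular formula is C12H10F3NO7 (counting implicit H from valence).
  C: 12 × 12.011 = 144.132
  F: 3 × 18.998 = 56.994
  H: 10 × 1.008 = 10.080
  N: 1 × 14.007 = 14.007
  O: 7 × 15.999 = 111.993
Sum: 12×12.011 + 3×18.998 + 10×1.008 + 1×14.007 + 7×15.999 = 337.206 → 337.21 g/mol.

337.21 g/mol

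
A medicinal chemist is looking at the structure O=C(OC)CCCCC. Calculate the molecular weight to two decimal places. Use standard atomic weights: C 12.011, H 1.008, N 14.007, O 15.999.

First, the molecular formula is C7H14O2 (counting implicit H from valence).
  C: 7 × 12.011 = 84.077
  H: 14 × 1.008 = 14.112
  O: 2 × 15.999 = 31.998
Sum: 7×12.011 + 14×1.008 + 2×15.999 = 130.187 → 130.19 g/mol.

130.19 g/mol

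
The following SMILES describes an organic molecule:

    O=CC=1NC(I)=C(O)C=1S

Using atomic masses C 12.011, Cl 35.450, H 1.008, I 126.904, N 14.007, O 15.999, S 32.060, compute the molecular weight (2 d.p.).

First, the molecular formula is C5H4INO2S (counting implicit H from valence).
  C: 5 × 12.011 = 60.055
  H: 4 × 1.008 = 4.032
  I: 1 × 126.904 = 126.904
  N: 1 × 14.007 = 14.007
  O: 2 × 15.999 = 31.998
  S: 1 × 32.060 = 32.060
Sum: 5×12.011 + 4×1.008 + 1×126.904 + 1×14.007 + 2×15.999 + 1×32.060 = 269.056 → 269.06 g/mol.

269.06 g/mol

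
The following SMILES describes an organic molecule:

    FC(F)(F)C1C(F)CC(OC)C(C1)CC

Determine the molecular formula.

C10H16F4O

Walk through each heavy atom and fill implicit hydrogens from standard valence (C 4, N 3, O 2, S 2, halogen 1):
  atom 1: F (halogen, monovalent) → 0 H
  atom 2: C, bond orders sum to 4 (valence 4) → 0 H
  atom 3: F (halogen, monovalent) → 0 H
  atom 4: F (halogen, monovalent) → 0 H
  atom 5: C, bond orders sum to 3 (valence 4) → 1 H
  atom 6: C, bond orders sum to 3 (valence 4) → 1 H
  atom 7: F (halogen, monovalent) → 0 H
  atom 8: C, bond orders sum to 2 (valence 4) → 2 H
  atom 9: C, bond orders sum to 3 (valence 4) → 1 H
  atom 10: O, bond orders sum to 2 (valence 2) → 0 H
  atom 11: C, bond orders sum to 1 (valence 4) → 3 H
  atom 12: C, bond orders sum to 3 (valence 4) → 1 H
  atom 13: C, bond orders sum to 2 (valence 4) → 2 H
  atom 14: C, bond orders sum to 2 (valence 4) → 2 H
  atom 15: C, bond orders sum to 1 (valence 4) → 3 H
Totals → C:10, H:16, F:4, O:1.
In Hill order: C10H16F4O.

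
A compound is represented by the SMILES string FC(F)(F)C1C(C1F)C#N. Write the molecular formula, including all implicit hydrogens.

C5H3F4N

Walk through each heavy atom and fill implicit hydrogens from standard valence (C 4, N 3, O 2, S 2, halogen 1):
  atom 1: F (halogen, monovalent) → 0 H
  atom 2: C, bond orders sum to 4 (valence 4) → 0 H
  atom 3: F (halogen, monovalent) → 0 H
  atom 4: F (halogen, monovalent) → 0 H
  atom 5: C, bond orders sum to 3 (valence 4) → 1 H
  atom 6: C, bond orders sum to 3 (valence 4) → 1 H
  atom 7: C, bond orders sum to 3 (valence 4) → 1 H
  atom 8: F (halogen, monovalent) → 0 H
  atom 9: C, bond orders sum to 4 (valence 4) → 0 H
  atom 10: N, bond orders sum to 3 (valence 3) → 0 H
Totals → C:5, H:3, F:4, N:1.
In Hill order: C5H3F4N.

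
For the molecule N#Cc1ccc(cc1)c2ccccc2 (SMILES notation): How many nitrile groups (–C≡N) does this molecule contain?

1

The nitrile motif appears at heavy-atom position 2 in the SMILES.
Nitrile count: 1.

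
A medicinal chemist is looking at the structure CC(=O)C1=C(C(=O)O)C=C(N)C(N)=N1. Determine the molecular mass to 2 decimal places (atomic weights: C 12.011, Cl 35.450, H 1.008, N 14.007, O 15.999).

First, the molecular formula is C8H9N3O3 (counting implicit H from valence).
  C: 8 × 12.011 = 96.088
  H: 9 × 1.008 = 9.072
  N: 3 × 14.007 = 42.021
  O: 3 × 15.999 = 47.997
Sum: 8×12.011 + 9×1.008 + 3×14.007 + 3×15.999 = 195.178 → 195.18 g/mol.

195.18 g/mol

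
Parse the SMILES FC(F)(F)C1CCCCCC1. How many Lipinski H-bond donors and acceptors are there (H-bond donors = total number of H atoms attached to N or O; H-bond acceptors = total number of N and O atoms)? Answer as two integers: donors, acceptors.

0, 0

Donors: find every N or O and count the H atoms it carries.
  (no N or O atoms present)
Lipinski HBD = 0.
Acceptors: N atoms = 0, O atoms = 0 → HBA = 0.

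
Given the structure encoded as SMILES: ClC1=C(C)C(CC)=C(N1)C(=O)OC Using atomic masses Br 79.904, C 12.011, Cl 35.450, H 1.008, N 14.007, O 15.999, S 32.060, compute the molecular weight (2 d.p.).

201.65 g/mol

First, the molecular formula is C9H12ClNO2 (counting implicit H from valence).
  C: 9 × 12.011 = 108.099
  Cl: 1 × 35.450 = 35.450
  H: 12 × 1.008 = 12.096
  N: 1 × 14.007 = 14.007
  O: 2 × 15.999 = 31.998
Sum: 9×12.011 + 1×35.450 + 12×1.008 + 1×14.007 + 2×15.999 = 201.650 → 201.65 g/mol.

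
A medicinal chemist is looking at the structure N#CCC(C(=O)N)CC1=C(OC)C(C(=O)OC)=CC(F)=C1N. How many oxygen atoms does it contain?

4

Scan the SMILES for O atoms (remember two-letter symbols like Cl and Br are single atoms).
Oxygen count: 4.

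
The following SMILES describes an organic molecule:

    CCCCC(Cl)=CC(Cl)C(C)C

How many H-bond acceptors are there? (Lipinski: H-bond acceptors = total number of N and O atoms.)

0

N atoms: 0; O atoms: 0.
Lipinski HBA = 0 + 0 = 0.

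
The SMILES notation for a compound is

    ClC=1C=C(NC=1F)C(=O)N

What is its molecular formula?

Walk through each heavy atom and fill implicit hydrogens from standard valence (C 4, N 3, O 2, S 2, halogen 1):
  atom 1: Cl (halogen, monovalent) → 0 H
  atom 2: C, bond orders sum to 4 (valence 4) → 0 H
  atom 3: C, bond orders sum to 3 (valence 4) → 1 H
  atom 4: C, bond orders sum to 4 (valence 4) → 0 H
  atom 5: N, bond orders sum to 2 (valence 3) → 1 H
  atom 6: C, bond orders sum to 4 (valence 4) → 0 H
  atom 7: F (halogen, monovalent) → 0 H
  atom 8: C, bond orders sum to 4 (valence 4) → 0 H
  atom 9: O, bond orders sum to 2 (valence 2) → 0 H
  atom 10: N, bond orders sum to 1 (valence 3) → 2 H
Totals → C:5, H:4, Cl:1, F:1, N:2, O:1.
In Hill order: C5H4ClFN2O.

C5H4ClFN2O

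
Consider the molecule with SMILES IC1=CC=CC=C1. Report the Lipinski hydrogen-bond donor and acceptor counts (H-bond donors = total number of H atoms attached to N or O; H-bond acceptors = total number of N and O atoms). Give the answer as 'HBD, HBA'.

0, 0

Donors: find every N or O and count the H atoms it carries.
  (no N or O atoms present)
Lipinski HBD = 0.
Acceptors: N atoms = 0, O atoms = 0 → HBA = 0.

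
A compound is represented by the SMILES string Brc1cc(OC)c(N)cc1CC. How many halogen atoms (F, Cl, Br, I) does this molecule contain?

Halogen atoms appear at heavy-atom position 1 (1×Br).
Other groups present: 1 ether, 1 primary amine.
Halogen count: 1.

1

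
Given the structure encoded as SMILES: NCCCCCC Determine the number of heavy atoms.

7

Every atom symbol written in the SMILES (organic subset) is one heavy atom; implicit H are not written.
Heavy atoms by element → C:6, N:1.
Total: 7.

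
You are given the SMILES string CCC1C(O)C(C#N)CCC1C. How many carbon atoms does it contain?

10

Count every carbon token in the SMILES (each C, including those in ring-closure positions and inside branches).
Carbon count: 10.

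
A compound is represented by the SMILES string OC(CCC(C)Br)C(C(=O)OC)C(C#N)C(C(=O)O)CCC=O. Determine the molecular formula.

C15H22BrNO6

Walk through each heavy atom and fill implicit hydrogens from standard valence (C 4, N 3, O 2, S 2, halogen 1):
  atom 1: O, bond orders sum to 1 (valence 2) → 1 H
  atom 2: C, bond orders sum to 3 (valence 4) → 1 H
  atom 3: C, bond orders sum to 2 (valence 4) → 2 H
  atom 4: C, bond orders sum to 2 (valence 4) → 2 H
  atom 5: C, bond orders sum to 3 (valence 4) → 1 H
  atom 6: C, bond orders sum to 1 (valence 4) → 3 H
  atom 7: Br (halogen, monovalent) → 0 H
  atom 8: C, bond orders sum to 3 (valence 4) → 1 H
  atom 9: C, bond orders sum to 4 (valence 4) → 0 H
  atom 10: O, bond orders sum to 2 (valence 2) → 0 H
  atom 11: O, bond orders sum to 2 (valence 2) → 0 H
  atom 12: C, bond orders sum to 1 (valence 4) → 3 H
  atom 13: C, bond orders sum to 3 (valence 4) → 1 H
  atom 14: C, bond orders sum to 4 (valence 4) → 0 H
  atom 15: N, bond orders sum to 3 (valence 3) → 0 H
  atom 16: C, bond orders sum to 3 (valence 4) → 1 H
  atom 17: C, bond orders sum to 4 (valence 4) → 0 H
  atom 18: O, bond orders sum to 2 (valence 2) → 0 H
  atom 19: O, bond orders sum to 1 (valence 2) → 1 H
  atom 20: C, bond orders sum to 2 (valence 4) → 2 H
  atom 21: C, bond orders sum to 2 (valence 4) → 2 H
  atom 22: C, bond orders sum to 3 (valence 4) → 1 H
  atom 23: O, bond orders sum to 2 (valence 2) → 0 H
Totals → C:15, H:22, Br:1, N:1, O:6.
In Hill order: C15H22BrNO6.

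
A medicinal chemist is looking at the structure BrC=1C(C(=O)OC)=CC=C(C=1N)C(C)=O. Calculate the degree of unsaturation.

Molecular formula: C10H10BrNO3.
DoU = (2C + 2 + N − H − X) / 2, where X is the halogen count and O/S are ignored.
    = (2·10 + 2 + 1 − 10 − 1) / 2 = 12 / 2 = 6.

6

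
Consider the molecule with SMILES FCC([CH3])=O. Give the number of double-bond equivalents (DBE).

Degree of unsaturation = (number of rings) + (number of π bonds).
Ring closures in the SMILES: 0.
π bonds: 1 double bond (each 1 DoU) → 1 DoU from unsaturation.
Total DoU = 0 + 1 = 1.

1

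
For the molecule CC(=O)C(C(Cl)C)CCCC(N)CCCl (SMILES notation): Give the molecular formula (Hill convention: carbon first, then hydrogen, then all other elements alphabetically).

C11H21Cl2NO

Walk through each heavy atom and fill implicit hydrogens from standard valence (C 4, N 3, O 2, S 2, halogen 1):
  atom 1: C, bond orders sum to 1 (valence 4) → 3 H
  atom 2: C, bond orders sum to 4 (valence 4) → 0 H
  atom 3: O, bond orders sum to 2 (valence 2) → 0 H
  atom 4: C, bond orders sum to 3 (valence 4) → 1 H
  atom 5: C, bond orders sum to 3 (valence 4) → 1 H
  atom 6: Cl (halogen, monovalent) → 0 H
  atom 7: C, bond orders sum to 1 (valence 4) → 3 H
  atom 8: C, bond orders sum to 2 (valence 4) → 2 H
  atom 9: C, bond orders sum to 2 (valence 4) → 2 H
  atom 10: C, bond orders sum to 2 (valence 4) → 2 H
  atom 11: C, bond orders sum to 3 (valence 4) → 1 H
  atom 12: N, bond orders sum to 1 (valence 3) → 2 H
  atom 13: C, bond orders sum to 2 (valence 4) → 2 H
  atom 14: C, bond orders sum to 2 (valence 4) → 2 H
  atom 15: Cl (halogen, monovalent) → 0 H
Totals → C:11, H:21, Cl:2, N:1, O:1.
In Hill order: C11H21Cl2NO.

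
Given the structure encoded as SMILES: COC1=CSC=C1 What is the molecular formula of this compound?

Walk through each heavy atom and fill implicit hydrogens from standard valence (C 4, N 3, O 2, S 2, halogen 1):
  atom 1: C, bond orders sum to 1 (valence 4) → 3 H
  atom 2: O, bond orders sum to 2 (valence 2) → 0 H
  atom 3: C, bond orders sum to 4 (valence 4) → 0 H
  atom 4: C, bond orders sum to 3 (valence 4) → 1 H
  atom 5: S, bond orders sum to 2 (valence 2) → 0 H
  atom 6: C, bond orders sum to 3 (valence 4) → 1 H
  atom 7: C, bond orders sum to 3 (valence 4) → 1 H
Totals → C:5, H:6, O:1, S:1.
In Hill order: C5H6OS.

C5H6OS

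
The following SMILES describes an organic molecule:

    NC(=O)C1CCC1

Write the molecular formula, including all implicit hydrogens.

Walk through each heavy atom and fill implicit hydrogens from standard valence (C 4, N 3, O 2, S 2, halogen 1):
  atom 1: N, bond orders sum to 1 (valence 3) → 2 H
  atom 2: C, bond orders sum to 4 (valence 4) → 0 H
  atom 3: O, bond orders sum to 2 (valence 2) → 0 H
  atom 4: C, bond orders sum to 3 (valence 4) → 1 H
  atom 5: C, bond orders sum to 2 (valence 4) → 2 H
  atom 6: C, bond orders sum to 2 (valence 4) → 2 H
  atom 7: C, bond orders sum to 2 (valence 4) → 2 H
Totals → C:5, H:9, N:1, O:1.
In Hill order: C5H9NO.

C5H9NO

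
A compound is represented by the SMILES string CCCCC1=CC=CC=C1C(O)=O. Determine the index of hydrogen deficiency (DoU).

Molecular formula: C11H14O2.
DoU = (2C + 2 + N − H − X) / 2, where X is the halogen count and O/S are ignored.
    = (2·11 + 2 + 0 − 14 − 0) / 2 = 10 / 2 = 5.

5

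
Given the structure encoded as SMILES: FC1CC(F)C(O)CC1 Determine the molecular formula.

Walk through each heavy atom and fill implicit hydrogens from standard valence (C 4, N 3, O 2, S 2, halogen 1):
  atom 1: F (halogen, monovalent) → 0 H
  atom 2: C, bond orders sum to 3 (valence 4) → 1 H
  atom 3: C, bond orders sum to 2 (valence 4) → 2 H
  atom 4: C, bond orders sum to 3 (valence 4) → 1 H
  atom 5: F (halogen, monovalent) → 0 H
  atom 6: C, bond orders sum to 3 (valence 4) → 1 H
  atom 7: O, bond orders sum to 1 (valence 2) → 1 H
  atom 8: C, bond orders sum to 2 (valence 4) → 2 H
  atom 9: C, bond orders sum to 2 (valence 4) → 2 H
Totals → C:6, H:10, F:2, O:1.

C6H10F2O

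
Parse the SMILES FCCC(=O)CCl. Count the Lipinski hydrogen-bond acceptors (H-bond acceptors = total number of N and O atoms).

1

N atoms: 0; O atoms: 1.
Lipinski HBA = 0 + 1 = 1.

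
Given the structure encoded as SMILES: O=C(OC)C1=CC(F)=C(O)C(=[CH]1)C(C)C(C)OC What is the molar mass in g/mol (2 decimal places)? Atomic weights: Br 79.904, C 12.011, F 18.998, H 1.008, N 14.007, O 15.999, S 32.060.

256.27 g/mol

First, the molecular formula is C13H17FO4 (counting implicit H from valence).
  C: 13 × 12.011 = 156.143
  F: 1 × 18.998 = 18.998
  H: 17 × 1.008 = 17.136
  O: 4 × 15.999 = 63.996
Sum: 13×12.011 + 1×18.998 + 17×1.008 + 4×15.999 = 256.273 → 256.27 g/mol.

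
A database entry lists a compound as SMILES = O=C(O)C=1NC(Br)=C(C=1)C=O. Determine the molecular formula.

Walk through each heavy atom and fill implicit hydrogens from standard valence (C 4, N 3, O 2, S 2, halogen 1):
  atom 1: O, bond orders sum to 2 (valence 2) → 0 H
  atom 2: C, bond orders sum to 4 (valence 4) → 0 H
  atom 3: O, bond orders sum to 1 (valence 2) → 1 H
  atom 4: C, bond orders sum to 4 (valence 4) → 0 H
  atom 5: N, bond orders sum to 2 (valence 3) → 1 H
  atom 6: C, bond orders sum to 4 (valence 4) → 0 H
  atom 7: Br (halogen, monovalent) → 0 H
  atom 8: C, bond orders sum to 4 (valence 4) → 0 H
  atom 9: C, bond orders sum to 3 (valence 4) → 1 H
  atom 10: C, bond orders sum to 3 (valence 4) → 1 H
  atom 11: O, bond orders sum to 2 (valence 2) → 0 H
Totals → C:6, H:4, Br:1, N:1, O:3.

C6H4BrNO3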